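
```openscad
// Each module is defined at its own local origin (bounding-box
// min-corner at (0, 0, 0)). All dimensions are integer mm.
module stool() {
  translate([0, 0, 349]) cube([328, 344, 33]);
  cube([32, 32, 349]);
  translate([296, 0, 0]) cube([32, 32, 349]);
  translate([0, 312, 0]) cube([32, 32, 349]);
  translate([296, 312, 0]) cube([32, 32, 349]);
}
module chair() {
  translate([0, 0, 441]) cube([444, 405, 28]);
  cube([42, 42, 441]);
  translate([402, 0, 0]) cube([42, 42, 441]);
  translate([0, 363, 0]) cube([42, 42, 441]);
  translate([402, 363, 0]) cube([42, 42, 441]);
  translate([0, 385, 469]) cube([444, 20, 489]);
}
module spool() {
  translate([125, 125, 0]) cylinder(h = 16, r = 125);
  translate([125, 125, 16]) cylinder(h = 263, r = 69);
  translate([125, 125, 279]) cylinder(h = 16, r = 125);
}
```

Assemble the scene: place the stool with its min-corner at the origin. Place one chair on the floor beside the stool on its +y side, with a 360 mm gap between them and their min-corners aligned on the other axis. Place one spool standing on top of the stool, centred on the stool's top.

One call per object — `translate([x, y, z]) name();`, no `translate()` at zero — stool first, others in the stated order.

stool();
translate([0, 704, 0]) chair();
translate([39, 47, 382]) spool();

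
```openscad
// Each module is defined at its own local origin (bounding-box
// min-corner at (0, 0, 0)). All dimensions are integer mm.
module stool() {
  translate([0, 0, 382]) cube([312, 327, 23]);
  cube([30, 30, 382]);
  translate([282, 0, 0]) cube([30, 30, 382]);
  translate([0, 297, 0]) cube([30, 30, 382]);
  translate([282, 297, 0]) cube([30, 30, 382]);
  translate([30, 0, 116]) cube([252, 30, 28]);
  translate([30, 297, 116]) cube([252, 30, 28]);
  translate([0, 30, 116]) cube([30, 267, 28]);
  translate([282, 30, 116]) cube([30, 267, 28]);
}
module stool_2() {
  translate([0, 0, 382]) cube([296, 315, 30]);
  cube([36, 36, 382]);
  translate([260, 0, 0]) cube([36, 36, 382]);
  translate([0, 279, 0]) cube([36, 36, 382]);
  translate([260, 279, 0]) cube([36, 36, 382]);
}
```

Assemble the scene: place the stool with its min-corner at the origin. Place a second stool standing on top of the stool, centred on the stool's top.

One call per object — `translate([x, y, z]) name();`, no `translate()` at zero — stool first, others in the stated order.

stool();
translate([8, 6, 405]) stool_2();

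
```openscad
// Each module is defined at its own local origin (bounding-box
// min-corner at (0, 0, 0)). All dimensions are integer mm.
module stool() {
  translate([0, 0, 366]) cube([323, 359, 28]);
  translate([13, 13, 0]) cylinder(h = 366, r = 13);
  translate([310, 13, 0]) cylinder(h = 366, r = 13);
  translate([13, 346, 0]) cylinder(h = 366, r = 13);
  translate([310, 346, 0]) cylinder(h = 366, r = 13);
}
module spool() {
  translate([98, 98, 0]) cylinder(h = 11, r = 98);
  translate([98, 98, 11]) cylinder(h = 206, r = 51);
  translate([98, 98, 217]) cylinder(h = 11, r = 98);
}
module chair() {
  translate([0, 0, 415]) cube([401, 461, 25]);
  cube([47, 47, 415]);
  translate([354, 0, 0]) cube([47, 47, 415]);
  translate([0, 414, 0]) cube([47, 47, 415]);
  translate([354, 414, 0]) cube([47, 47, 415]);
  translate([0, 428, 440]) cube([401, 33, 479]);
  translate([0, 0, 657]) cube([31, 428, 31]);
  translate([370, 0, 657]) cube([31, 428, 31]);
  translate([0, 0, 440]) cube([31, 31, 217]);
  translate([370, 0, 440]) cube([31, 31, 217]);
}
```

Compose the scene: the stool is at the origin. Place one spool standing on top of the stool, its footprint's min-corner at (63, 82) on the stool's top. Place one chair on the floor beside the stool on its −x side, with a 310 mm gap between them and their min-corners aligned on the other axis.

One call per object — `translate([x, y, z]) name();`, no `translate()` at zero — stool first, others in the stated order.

stool();
translate([63, 82, 394]) spool();
translate([-711, 0, 0]) chair();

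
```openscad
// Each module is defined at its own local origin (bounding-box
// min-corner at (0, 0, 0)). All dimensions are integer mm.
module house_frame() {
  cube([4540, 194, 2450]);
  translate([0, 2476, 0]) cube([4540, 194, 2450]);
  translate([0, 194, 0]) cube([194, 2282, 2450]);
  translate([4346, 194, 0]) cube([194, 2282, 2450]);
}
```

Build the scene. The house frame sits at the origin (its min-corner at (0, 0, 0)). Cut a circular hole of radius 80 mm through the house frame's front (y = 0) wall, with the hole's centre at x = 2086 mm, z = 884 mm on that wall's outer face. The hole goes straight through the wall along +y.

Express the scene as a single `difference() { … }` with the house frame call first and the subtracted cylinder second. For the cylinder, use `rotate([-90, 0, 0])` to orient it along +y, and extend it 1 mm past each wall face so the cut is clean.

difference() {
  house_frame();
  translate([2086, -1, 884]) rotate([-90, 0, 0]) cylinder(h = 196, r = 80);
}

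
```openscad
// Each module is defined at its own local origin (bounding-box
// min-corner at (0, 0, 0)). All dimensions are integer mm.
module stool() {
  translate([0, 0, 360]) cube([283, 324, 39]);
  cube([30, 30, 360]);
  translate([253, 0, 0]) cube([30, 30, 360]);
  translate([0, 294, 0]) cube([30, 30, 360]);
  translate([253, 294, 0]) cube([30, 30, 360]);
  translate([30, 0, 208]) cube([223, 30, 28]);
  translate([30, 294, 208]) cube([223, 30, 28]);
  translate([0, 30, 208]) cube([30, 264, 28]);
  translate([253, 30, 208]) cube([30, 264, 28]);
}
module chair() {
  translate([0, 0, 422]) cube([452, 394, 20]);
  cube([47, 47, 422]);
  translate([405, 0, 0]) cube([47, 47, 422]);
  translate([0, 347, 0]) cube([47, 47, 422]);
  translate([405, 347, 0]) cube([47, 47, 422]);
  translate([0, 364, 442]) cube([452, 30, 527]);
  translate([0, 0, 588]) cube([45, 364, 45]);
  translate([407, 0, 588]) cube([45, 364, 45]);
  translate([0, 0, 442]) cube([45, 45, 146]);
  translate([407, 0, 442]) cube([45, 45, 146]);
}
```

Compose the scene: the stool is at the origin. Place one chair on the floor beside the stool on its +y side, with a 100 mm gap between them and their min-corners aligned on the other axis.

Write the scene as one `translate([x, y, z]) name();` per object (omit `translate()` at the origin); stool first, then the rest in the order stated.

stool();
translate([0, 424, 0]) chair();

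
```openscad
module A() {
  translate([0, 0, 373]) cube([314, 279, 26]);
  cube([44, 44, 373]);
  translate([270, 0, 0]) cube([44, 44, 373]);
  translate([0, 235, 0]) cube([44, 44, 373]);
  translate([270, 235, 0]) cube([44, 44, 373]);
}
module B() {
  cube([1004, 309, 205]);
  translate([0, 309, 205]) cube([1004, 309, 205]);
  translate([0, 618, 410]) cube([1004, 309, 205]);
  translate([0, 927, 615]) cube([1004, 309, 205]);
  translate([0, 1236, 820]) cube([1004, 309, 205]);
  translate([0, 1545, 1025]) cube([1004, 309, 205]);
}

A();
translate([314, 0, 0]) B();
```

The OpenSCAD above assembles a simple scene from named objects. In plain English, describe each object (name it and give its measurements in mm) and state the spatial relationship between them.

A is a four-legged stool. The seat is a 314×279×26 mm slab whose top surface is at z = 399 mm; four square legs, each 44×44 mm in cross-section, run from the floor (z = 0) to the underside of the seat, each flush with a corner of the seat.

B is a run of 6 identical solid stair steps. Each tread is 1004×309 mm and each step block is 205 mm high. Step 1 rests on the floor; step k is offset from step 1 by (k−1)×309 mm in y and (k−1)×205 mm in z.

The staircase is against the stool's +x side, with their −y faces flush.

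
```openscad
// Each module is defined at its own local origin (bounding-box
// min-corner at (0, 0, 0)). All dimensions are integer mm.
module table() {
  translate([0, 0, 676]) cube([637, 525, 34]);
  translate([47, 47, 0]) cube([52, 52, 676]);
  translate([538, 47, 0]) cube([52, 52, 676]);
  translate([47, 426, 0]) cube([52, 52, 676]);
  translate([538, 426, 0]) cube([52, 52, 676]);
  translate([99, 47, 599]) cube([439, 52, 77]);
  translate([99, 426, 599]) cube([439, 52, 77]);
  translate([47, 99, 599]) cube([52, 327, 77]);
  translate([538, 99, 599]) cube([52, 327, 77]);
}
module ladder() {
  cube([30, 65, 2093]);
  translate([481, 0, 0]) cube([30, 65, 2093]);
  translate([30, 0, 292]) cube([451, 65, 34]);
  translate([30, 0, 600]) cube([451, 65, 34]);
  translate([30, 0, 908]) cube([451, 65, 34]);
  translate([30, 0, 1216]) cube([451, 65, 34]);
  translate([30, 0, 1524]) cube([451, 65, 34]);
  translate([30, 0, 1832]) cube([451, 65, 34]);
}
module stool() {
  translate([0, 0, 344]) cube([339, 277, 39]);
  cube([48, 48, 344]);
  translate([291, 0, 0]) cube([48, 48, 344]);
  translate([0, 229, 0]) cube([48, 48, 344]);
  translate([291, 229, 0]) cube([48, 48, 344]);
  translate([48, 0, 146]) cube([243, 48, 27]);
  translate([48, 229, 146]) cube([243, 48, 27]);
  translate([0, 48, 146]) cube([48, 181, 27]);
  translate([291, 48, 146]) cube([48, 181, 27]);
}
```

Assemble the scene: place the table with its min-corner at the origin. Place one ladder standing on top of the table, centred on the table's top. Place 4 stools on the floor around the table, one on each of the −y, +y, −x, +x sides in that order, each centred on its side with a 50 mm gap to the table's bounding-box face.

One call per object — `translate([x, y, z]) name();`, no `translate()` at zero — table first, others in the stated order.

table();
translate([63, 230, 710]) ladder();
translate([149, -327, 0]) stool();
translate([149, 575, 0]) stool();
translate([-389, 124, 0]) stool();
translate([687, 124, 0]) stool();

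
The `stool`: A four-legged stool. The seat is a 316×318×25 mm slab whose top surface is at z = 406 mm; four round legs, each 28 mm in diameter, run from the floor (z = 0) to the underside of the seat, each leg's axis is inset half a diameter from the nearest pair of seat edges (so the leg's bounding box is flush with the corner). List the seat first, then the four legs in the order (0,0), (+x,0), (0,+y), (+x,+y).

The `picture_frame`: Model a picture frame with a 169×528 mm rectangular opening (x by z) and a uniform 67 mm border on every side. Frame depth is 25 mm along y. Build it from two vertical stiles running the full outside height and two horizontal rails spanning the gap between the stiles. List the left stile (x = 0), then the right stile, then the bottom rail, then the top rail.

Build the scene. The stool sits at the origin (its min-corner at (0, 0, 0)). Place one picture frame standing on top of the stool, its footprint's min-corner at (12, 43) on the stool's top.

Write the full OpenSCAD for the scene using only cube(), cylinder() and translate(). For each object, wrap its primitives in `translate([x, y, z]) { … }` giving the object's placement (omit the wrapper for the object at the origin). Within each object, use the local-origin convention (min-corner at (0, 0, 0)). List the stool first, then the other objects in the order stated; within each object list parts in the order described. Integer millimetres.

translate([0, 0, 381]) cube([316, 318, 25]);
translate([14, 14, 0]) cylinder(h = 381, r = 14);
translate([302, 14, 0]) cylinder(h = 381, r = 14);
translate([14, 304, 0]) cylinder(h = 381, r = 14);
translate([302, 304, 0]) cylinder(h = 381, r = 14);
translate([12, 43, 406]) {
  cube([67, 25, 662]);
  translate([236, 0, 0]) cube([67, 25, 662]);
  translate([67, 0, 0]) cube([169, 25, 67]);
  translate([67, 0, 595]) cube([169, 25, 67]);
}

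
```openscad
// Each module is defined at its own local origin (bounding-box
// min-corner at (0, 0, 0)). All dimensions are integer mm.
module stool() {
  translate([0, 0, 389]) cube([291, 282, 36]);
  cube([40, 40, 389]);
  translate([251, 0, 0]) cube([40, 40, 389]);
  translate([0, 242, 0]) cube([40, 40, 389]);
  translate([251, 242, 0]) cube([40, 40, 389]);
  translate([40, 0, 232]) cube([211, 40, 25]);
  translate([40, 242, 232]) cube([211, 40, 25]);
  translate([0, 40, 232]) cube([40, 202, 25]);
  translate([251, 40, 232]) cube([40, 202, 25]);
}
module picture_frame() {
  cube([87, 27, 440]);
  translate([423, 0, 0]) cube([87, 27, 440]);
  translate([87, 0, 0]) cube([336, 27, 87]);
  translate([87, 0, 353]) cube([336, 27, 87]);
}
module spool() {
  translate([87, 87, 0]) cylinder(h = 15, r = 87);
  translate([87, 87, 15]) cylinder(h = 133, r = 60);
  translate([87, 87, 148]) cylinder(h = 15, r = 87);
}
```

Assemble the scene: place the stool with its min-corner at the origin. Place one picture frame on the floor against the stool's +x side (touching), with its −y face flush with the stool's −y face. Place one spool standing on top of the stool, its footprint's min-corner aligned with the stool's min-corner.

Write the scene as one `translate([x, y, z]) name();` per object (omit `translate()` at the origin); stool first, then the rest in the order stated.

stool();
translate([291, 0, 0]) picture_frame();
translate([0, 0, 425]) spool();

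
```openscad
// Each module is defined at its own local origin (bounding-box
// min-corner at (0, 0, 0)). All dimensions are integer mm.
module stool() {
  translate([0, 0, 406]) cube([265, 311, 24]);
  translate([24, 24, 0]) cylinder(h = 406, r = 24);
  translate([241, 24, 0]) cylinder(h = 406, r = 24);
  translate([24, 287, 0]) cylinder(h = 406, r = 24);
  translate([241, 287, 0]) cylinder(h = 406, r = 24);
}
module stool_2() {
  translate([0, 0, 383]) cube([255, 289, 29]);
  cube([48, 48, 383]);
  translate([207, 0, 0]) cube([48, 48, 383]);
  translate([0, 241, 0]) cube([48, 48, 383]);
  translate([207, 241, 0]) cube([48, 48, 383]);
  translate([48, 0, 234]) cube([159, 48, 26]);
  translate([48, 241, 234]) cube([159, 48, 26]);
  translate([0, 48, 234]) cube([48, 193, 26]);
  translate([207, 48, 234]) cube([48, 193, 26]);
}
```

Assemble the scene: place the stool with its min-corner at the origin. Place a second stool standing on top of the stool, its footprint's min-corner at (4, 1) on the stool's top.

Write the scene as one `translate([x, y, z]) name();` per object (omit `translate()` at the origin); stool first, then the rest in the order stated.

stool();
translate([4, 1, 430]) stool_2();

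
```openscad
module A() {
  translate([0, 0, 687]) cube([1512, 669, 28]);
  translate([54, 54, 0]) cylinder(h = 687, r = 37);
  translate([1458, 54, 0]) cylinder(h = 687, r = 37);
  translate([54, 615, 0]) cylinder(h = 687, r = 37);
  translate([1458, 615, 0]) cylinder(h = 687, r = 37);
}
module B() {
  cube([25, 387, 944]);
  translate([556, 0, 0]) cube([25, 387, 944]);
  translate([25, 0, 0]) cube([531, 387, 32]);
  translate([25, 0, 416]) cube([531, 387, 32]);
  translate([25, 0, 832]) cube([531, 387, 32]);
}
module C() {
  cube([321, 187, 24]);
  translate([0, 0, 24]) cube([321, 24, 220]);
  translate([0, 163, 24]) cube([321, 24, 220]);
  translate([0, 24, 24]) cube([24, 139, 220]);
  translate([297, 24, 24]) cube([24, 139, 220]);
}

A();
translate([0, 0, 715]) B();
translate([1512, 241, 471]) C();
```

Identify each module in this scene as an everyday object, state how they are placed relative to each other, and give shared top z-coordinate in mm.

Both tops at z = 715 mm.

A is a table. B is a bookshelf. C is an open box. The bookshelf is on top of the table. The open box is beside the table with their tops flush at z = 715. The shared top z-coordinate is 715 mm.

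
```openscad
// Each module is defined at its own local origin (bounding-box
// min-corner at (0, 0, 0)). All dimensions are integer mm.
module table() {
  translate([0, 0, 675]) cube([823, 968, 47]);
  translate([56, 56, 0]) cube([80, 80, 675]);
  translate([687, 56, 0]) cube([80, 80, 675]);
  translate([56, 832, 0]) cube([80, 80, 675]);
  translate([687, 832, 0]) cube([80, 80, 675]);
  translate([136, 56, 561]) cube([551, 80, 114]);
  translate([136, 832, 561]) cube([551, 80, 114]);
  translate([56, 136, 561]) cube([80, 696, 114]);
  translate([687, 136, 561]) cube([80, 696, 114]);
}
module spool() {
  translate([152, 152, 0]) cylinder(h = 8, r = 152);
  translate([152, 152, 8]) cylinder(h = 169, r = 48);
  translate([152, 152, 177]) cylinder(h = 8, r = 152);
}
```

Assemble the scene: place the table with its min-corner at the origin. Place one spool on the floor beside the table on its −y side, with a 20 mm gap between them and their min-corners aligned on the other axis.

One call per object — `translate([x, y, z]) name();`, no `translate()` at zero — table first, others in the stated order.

table();
translate([0, -324, 0]) spool();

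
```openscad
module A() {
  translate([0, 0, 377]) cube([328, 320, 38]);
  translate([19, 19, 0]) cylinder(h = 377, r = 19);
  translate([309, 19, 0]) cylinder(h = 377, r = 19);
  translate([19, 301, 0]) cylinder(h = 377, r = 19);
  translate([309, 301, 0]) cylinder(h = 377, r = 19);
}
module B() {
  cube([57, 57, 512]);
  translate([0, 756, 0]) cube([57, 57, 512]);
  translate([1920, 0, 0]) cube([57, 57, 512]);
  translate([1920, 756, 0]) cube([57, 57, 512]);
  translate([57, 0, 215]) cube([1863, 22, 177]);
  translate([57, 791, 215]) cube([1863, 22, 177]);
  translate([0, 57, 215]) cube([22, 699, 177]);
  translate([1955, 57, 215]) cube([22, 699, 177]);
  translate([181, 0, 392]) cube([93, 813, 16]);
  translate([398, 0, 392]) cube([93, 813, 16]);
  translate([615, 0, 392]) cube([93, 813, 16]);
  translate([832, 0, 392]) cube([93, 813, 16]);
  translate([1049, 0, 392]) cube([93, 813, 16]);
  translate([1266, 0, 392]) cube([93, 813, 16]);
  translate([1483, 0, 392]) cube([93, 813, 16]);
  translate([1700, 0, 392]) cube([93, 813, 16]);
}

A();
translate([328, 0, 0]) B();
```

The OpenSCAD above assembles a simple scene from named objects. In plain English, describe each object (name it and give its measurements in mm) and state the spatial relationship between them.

A is a simple wooden stool: a rectangular seat 328 mm (x) by 320 mm (y), 38 mm thick, top face at z = 415 mm, on four round legs, each 38 mm in diameter. The legs rest on z = 0, each leg's axis is inset half a diameter from the nearest pair of seat edges (so the leg's bounding box is flush with the corner).

B is a bed frame 1977 mm long (x) by 813 mm wide (y). Four 57×57 mm corner posts, 512 mm tall, at the corners of the footprint. Four rails of 22 mm thickness and 177 mm height run between adjacent posts with their undersides at z = 215 mm, their outer faces flush with the outside of the frame (the two x-running rails run between the posts' inner faces; the two y-running rails run between the posts' inner faces). 8 slats, each 93 mm wide (x) and 16 mm thick, lie across the top of the two x-running rails, running the full 813 mm width of the frame in y; the slats are evenly spaced along x between the inner faces of the end posts with equal gaps (rounded down to the nearest mm) at the −x end and between each pair — any rounding remainder accumulates at the +x end.

The bed frame is against the stool's +x side, with their −y faces flush.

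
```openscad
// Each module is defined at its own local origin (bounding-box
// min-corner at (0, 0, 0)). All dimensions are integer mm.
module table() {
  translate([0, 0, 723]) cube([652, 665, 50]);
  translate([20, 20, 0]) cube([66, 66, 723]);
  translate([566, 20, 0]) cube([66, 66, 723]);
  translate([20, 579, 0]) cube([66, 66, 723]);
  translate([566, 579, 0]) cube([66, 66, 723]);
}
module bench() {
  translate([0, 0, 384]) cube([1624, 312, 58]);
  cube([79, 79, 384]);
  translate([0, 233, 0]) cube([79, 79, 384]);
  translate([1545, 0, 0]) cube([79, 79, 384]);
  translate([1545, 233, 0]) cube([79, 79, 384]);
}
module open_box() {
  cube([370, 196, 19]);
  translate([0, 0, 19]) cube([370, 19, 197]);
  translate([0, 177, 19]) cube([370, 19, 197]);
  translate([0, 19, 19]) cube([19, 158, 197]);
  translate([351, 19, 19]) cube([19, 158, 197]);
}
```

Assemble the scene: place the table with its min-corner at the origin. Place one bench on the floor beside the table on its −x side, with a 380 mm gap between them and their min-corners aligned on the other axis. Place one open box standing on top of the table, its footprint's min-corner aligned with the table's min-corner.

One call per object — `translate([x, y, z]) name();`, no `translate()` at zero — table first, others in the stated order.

table();
translate([-2004, 0, 0]) bench();
translate([0, 0, 773]) open_box();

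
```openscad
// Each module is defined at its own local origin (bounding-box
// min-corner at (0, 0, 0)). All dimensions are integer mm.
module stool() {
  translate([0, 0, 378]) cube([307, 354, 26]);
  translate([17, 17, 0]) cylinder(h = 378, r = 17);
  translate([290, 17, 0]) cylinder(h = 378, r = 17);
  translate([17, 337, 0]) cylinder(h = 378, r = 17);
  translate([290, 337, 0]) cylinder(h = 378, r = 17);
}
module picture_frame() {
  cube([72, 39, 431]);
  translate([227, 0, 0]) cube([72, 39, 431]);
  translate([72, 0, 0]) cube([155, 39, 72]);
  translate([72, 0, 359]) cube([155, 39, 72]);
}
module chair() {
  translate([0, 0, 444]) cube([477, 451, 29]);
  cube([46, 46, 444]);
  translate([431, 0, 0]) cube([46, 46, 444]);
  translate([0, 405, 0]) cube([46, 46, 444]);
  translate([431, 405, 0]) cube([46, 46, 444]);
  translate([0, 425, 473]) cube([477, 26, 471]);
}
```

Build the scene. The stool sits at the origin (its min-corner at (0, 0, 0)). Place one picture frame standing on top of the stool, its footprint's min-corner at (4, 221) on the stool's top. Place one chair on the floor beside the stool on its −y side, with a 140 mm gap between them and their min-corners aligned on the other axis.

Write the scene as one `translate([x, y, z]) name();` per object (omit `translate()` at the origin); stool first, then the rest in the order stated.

stool();
translate([4, 221, 404]) picture_frame();
translate([0, -591, 0]) chair();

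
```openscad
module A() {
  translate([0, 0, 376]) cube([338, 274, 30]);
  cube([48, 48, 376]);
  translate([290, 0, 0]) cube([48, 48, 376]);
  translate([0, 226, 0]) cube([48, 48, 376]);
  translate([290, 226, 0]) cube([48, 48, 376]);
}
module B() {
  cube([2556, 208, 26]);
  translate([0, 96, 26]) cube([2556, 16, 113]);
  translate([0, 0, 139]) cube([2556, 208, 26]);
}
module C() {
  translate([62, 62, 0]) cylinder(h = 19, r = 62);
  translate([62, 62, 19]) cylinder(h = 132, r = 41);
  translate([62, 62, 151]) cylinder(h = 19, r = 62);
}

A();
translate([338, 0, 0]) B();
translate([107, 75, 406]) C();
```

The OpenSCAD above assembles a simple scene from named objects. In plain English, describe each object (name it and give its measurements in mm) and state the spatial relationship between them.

A is a simple wooden stool: a rectangular seat 338 mm (x) by 274 mm (y), 30 mm thick, top face at z = 406 mm, on four square legs, each 48×48 mm in cross-section. The legs rest on z = 0, each flush with a corner of the seat.

B is an I-beam lying along x, 2556 mm long. Overall section height 165 mm. Two flanges 208 mm wide (y) and 26 mm thick, one on the floor and one at the top; a web 16 mm thick runs between them, centred on the flange width.

C is a spool: two coaxial disc flanges of radius 62 mm and thickness 19 mm, joined by a core cylinder of radius 41 mm and height 132 mm. The lower flange rests on z = 0 and the three cylinders share a vertical axis.

The I-beam is against the stool's +x side, with their −y faces flush. The spool is on top of the stool, centred.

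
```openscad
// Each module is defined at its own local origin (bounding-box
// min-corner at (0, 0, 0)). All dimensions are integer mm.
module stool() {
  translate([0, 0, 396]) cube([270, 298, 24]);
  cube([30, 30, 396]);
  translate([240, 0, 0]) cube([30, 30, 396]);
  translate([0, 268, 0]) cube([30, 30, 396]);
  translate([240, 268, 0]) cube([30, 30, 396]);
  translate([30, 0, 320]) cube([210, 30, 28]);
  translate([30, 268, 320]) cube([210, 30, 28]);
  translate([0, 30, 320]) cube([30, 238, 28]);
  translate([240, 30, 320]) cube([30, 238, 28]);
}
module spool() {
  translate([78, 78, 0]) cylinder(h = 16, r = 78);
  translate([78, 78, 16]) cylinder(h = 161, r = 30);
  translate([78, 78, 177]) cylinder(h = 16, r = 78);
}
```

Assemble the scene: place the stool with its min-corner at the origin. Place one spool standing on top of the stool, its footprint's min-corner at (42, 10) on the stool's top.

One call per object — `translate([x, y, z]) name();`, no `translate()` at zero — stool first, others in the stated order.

stool();
translate([42, 10, 420]) spool();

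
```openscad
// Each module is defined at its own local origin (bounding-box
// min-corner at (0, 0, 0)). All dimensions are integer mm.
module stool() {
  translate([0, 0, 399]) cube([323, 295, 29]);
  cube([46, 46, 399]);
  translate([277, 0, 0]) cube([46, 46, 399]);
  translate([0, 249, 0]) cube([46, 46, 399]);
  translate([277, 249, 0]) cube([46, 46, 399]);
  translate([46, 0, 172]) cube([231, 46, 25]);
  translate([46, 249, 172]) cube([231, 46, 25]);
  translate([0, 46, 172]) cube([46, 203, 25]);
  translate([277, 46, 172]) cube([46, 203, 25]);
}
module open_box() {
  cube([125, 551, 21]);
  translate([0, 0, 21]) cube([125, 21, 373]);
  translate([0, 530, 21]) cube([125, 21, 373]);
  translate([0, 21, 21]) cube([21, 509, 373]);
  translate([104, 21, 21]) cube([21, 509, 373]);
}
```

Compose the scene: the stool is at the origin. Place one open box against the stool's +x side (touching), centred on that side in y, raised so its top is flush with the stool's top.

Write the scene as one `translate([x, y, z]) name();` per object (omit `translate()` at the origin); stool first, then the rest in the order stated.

stool();
translate([323, -128, 34]) open_box();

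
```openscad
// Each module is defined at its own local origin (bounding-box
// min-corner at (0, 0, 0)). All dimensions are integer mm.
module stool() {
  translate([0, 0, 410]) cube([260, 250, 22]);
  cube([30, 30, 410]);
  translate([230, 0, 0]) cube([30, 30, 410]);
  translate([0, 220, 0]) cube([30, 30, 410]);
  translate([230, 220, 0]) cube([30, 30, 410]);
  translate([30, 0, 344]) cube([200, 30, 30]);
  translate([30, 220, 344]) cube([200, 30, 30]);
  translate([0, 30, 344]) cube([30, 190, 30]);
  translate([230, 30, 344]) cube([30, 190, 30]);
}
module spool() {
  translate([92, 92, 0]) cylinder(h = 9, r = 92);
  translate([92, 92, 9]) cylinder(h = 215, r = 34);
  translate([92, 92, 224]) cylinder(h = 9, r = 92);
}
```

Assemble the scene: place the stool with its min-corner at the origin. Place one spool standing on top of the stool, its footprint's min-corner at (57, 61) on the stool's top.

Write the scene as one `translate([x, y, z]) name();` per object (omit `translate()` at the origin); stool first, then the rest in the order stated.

stool();
translate([57, 61, 432]) spool();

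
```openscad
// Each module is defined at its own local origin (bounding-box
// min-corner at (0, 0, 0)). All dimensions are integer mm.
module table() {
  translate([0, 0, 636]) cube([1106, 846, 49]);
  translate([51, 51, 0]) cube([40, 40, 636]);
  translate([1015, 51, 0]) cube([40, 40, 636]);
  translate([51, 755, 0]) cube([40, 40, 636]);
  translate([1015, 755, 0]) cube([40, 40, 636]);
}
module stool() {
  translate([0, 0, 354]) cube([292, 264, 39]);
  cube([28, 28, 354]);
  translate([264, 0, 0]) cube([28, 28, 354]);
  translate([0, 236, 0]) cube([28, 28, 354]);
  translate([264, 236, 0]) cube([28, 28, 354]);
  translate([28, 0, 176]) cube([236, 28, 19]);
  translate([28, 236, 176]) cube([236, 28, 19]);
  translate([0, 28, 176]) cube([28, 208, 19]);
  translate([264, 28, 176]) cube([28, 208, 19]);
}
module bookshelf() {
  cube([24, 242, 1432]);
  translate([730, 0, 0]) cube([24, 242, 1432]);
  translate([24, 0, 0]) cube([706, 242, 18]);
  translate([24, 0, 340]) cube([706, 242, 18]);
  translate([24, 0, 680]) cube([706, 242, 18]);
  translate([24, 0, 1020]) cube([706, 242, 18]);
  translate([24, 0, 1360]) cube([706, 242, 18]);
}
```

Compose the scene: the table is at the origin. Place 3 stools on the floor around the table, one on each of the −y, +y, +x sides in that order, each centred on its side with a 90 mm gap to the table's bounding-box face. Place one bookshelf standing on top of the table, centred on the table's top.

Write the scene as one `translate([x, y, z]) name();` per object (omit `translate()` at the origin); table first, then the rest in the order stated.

table();
translate([407, -354, 0]) stool();
translate([407, 936, 0]) stool();
translate([1196, 291, 0]) stool();
translate([176, 302, 685]) bookshelf();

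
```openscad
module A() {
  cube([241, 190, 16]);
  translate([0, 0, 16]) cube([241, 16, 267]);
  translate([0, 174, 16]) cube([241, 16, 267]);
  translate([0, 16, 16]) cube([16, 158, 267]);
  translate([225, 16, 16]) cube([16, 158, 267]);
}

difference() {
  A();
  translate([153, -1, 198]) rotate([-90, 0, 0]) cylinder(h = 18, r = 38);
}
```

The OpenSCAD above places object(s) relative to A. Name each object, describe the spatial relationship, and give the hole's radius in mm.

A is an open box. The open box has a circular hole through its front wall. The hole's radius is 38 mm.

The subtracted cylinder has r = 38 mm.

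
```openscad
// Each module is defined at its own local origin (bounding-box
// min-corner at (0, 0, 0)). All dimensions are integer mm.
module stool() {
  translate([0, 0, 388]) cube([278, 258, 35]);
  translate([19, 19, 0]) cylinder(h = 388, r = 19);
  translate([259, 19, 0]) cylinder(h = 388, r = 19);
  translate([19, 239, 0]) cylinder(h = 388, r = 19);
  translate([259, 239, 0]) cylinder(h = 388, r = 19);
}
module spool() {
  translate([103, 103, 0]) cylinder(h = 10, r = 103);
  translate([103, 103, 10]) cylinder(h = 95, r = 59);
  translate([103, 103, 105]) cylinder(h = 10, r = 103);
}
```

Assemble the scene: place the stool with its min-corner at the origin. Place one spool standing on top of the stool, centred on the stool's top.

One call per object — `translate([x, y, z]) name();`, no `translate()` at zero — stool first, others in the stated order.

stool();
translate([36, 26, 423]) spool();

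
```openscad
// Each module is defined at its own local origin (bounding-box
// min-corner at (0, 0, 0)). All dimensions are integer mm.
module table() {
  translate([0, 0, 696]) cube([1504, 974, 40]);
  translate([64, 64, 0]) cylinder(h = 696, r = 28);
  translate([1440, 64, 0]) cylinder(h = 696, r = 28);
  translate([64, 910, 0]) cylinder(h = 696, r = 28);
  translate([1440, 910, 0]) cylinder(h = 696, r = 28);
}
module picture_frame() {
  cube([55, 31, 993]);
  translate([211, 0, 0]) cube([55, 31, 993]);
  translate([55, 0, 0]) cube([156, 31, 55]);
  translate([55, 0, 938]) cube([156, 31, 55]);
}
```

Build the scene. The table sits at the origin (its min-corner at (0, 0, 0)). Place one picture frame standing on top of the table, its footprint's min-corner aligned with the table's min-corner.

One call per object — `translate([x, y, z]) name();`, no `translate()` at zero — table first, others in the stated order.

table();
translate([0, 0, 736]) picture_frame();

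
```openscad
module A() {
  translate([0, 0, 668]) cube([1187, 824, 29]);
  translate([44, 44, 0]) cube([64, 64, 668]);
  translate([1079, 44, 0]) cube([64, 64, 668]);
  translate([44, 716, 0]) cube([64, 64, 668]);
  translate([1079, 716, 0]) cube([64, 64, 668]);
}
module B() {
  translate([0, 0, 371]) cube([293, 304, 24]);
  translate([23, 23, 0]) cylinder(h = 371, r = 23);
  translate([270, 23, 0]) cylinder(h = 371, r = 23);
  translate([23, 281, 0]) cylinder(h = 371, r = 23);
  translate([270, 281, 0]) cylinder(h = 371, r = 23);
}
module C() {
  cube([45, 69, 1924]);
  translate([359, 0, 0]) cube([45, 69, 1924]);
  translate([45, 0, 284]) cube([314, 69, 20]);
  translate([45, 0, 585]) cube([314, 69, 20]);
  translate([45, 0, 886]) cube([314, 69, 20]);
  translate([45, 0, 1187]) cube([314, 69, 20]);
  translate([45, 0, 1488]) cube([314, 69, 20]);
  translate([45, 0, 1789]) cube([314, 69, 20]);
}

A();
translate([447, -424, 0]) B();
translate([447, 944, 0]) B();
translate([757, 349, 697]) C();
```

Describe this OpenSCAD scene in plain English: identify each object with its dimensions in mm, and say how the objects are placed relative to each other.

A is a rectangular dining table. The top is 1187×824×29 mm with its upper surface at z = 697 mm. It stands on four 64×64 mm square legs, each inset 44 mm from the nearest pair of top edges, running from the floor to the underside of the top.

B is a simple wooden stool: a rectangular seat 293 mm (x) by 304 mm (y), 24 mm thick, top face at z = 395 mm, on four round legs, each 46 mm in diameter. The legs rest on z = 0, each leg's axis is inset half a diameter from the nearest pair of seat edges (so the leg's bounding box is flush with the corner).

C is a straight ladder. Two 45×69 mm vertical rails, 1924 mm tall, stand 404 mm apart (outside-to-outside) with their front faces coplanar on the −y side. 6 rungs, each 69 mm deep and 20 mm tall, span between the inner faces of the rails, front faces flush with the rails. The lowest rung's underside is at z = 284 mm and rungs are spaced 301 mm apart (underside to underside).

Two stools sit around the table at the −y, +y sides. The ladder is on top of the table.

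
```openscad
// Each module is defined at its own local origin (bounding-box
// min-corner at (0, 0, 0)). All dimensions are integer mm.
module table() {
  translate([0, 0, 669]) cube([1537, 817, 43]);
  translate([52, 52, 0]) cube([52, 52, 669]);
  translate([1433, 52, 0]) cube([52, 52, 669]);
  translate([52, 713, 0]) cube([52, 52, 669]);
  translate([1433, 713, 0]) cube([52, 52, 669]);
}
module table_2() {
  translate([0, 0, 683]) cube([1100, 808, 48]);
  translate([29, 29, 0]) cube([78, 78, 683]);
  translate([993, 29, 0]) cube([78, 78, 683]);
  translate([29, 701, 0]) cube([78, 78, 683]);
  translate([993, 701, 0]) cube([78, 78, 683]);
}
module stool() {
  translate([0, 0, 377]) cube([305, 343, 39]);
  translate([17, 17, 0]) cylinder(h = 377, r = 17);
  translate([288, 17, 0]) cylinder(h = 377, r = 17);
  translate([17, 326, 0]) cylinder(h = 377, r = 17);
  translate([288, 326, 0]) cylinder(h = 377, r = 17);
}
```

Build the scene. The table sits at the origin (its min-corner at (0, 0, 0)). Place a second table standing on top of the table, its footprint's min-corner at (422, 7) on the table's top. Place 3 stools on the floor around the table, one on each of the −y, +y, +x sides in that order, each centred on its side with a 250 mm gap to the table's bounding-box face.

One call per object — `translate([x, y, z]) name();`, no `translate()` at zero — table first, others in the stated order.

table();
translate([422, 7, 712]) table_2();
translate([616, -593, 0]) stool();
translate([616, 1067, 0]) stool();
translate([1787, 237, 0]) stool();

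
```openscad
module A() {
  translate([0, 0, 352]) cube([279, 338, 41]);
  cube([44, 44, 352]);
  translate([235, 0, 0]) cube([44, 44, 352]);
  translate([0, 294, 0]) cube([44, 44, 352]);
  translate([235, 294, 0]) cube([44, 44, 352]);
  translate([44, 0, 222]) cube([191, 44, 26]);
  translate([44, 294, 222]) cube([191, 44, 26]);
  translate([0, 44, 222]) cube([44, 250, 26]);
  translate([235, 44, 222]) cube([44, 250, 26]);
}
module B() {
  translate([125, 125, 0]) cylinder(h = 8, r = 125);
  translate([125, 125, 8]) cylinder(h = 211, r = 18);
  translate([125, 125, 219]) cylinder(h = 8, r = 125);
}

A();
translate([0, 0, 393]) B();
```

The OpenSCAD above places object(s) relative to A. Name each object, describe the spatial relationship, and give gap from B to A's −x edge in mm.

The spool's min-x is at 0; the stool's min-x is 0; gap = 0 mm.

A is a stool. B is a spool. The spool is on top of the stool. The gap from the spool to the stool's −x edge is 0 mm.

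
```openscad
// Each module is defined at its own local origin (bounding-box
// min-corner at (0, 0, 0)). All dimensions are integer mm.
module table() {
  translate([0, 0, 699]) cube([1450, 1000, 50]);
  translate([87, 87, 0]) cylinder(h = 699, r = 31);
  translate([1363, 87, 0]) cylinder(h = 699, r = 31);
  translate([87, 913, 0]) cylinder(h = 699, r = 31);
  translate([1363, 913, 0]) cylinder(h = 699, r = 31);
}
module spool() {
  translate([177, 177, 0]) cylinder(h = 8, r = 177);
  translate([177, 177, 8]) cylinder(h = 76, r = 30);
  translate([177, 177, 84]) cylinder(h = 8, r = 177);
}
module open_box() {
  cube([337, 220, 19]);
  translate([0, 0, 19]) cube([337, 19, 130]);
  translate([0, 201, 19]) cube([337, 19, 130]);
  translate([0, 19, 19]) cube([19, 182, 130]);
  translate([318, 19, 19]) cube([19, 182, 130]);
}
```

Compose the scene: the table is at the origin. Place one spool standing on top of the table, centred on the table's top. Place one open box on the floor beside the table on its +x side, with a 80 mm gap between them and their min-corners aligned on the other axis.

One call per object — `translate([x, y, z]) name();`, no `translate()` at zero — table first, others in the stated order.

table();
translate([548, 323, 749]) spool();
translate([1530, 0, 0]) open_box();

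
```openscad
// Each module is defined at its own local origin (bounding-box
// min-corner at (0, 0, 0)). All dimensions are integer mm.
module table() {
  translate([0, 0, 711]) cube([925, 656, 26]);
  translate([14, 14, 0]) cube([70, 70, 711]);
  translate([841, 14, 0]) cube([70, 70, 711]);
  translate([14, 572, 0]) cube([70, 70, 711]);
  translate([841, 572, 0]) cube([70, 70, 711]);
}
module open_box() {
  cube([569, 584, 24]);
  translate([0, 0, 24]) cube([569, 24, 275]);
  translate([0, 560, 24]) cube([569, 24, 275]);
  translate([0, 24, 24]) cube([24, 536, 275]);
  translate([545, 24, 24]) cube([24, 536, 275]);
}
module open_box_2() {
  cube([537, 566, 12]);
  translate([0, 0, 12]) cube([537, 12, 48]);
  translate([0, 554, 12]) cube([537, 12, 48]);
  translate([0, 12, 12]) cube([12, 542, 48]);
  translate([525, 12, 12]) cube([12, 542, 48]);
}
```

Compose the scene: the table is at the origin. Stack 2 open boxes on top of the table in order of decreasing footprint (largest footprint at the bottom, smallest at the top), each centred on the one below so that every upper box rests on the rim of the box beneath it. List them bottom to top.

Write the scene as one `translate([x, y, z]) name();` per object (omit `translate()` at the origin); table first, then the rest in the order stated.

table();
translate([178, 36, 737]) open_box();
translate([194, 45, 1036]) open_box_2();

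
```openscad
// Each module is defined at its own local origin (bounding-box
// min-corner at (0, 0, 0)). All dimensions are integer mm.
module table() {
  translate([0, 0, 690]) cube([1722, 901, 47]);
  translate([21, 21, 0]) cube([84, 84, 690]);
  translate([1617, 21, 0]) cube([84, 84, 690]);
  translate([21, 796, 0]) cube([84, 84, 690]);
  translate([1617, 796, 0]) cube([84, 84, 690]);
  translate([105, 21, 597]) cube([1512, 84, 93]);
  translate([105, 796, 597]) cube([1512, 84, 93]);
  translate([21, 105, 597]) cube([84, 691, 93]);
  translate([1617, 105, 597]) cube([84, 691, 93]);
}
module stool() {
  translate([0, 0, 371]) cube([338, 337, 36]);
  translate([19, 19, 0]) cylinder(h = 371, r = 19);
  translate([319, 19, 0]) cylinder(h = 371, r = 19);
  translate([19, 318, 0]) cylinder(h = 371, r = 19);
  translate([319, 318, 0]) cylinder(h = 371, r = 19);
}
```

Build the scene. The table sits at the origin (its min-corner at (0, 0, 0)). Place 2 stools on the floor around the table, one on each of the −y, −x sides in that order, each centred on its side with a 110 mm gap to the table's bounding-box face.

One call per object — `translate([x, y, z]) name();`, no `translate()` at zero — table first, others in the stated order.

table();
translate([692, -447, 0]) stool();
translate([-448, 282, 0]) stool();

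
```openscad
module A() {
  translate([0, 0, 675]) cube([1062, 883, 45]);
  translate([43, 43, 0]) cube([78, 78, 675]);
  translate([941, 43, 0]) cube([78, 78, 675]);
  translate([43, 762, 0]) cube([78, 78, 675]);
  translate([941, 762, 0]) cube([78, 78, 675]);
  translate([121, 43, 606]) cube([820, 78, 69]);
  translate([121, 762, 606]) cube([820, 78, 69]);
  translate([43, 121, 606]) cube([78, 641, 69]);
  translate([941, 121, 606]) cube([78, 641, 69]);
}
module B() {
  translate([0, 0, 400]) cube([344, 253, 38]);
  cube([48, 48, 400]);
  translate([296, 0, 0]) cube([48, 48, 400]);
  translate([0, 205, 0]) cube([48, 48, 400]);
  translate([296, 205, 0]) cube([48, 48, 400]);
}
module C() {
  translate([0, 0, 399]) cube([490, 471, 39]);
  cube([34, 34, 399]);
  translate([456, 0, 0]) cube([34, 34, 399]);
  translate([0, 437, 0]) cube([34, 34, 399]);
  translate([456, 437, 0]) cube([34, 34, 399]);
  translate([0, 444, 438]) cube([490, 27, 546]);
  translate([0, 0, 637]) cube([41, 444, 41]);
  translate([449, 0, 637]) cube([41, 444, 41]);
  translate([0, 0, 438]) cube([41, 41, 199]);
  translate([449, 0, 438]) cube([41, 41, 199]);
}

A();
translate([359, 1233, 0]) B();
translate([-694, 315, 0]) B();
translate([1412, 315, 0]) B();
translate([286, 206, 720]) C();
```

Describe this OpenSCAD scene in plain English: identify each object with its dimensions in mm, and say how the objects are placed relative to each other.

A is a table with a 1062×883 mm rectangular top, 45 mm thick, top surface at z = 720 mm, supported by four 78×78 mm square legs, each inset 43 mm from the nearest pair of top edges, running from the floor. Four apron rails, 78 mm thick and 69 mm tall, run between adjacent legs with their top edges flush with the underside of the top and their outer faces flush with the legs' outer faces.

B is a four-legged stool. The seat is a 344×253×38 mm slab whose top surface is at z = 438 mm; four square legs, each 48×48 mm in cross-section, run from the floor (z = 0) to the underside of the seat, each flush with a corner of the seat.

C is a chair: 490×471 mm seat, 39 mm thick, top at z = 438 mm, on four 34 mm square corner legs flush with the seat edges. A 27 mm thick backrest slab spans the full seat width, extending 546 mm above the seat top, its back face flush with the seat's +y edge. Two armrests of 41×41 mm section run along each side from the seat's front edge to the front of the backrest, top faces 240 mm above the seat top and outer faces flush with the seat's x-edges; a 41×41 mm post under the front of each armrest stands on the seat at the front corner.

Three stools sit around the table at the +y, −x, +x sides. The chair is on top of the table, centred.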